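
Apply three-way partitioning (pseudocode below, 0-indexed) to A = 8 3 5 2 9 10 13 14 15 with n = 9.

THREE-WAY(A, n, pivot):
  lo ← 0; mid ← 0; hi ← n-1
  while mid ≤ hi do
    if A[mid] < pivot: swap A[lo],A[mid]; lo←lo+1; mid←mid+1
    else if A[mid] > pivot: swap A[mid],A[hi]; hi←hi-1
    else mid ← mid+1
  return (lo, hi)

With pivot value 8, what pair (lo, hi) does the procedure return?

lo=0 mid=0 hi=8
8=8: mid=1
3<8: swap(0,1), lo=1 mid=2 ⇒ 3 8 5 2 9 10 13 14 15
5<8: swap(1,2), lo=2 mid=3 ⇒ 3 5 8 2 9 10 13 14 15
2<8: swap(2,3), lo=3 mid=4 ⇒ 3 5 2 8 9 10 13 14 15
9>8: swap(4,8), hi=7 ⇒ 3 5 2 8 15 10 13 14 9
15>8: swap(4,7), hi=6 ⇒ 3 5 2 8 14 10 13 15 9
14>8: swap(4,6), hi=5 ⇒ 3 5 2 8 13 10 14 15 9
13>8: swap(4,5), hi=4 ⇒ 3 5 2 8 10 13 14 15 9
10>8: swap(4,4), hi=3 ⇒ 3 5 2 8 10 13 14 15 9
done. lo=3 hi=3; A=3 5 2 8 10 13 14 15 9

(3, 3)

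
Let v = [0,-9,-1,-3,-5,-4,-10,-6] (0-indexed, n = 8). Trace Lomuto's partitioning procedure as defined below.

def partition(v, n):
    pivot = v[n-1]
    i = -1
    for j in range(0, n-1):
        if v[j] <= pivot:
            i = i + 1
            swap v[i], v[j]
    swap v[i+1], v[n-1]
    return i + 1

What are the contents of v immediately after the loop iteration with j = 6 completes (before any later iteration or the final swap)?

[-9,-10,-1,-3,-5,-4,0,-6]

pivot = v[7] = -6; i = -1
j=0: v[0]=0 > -6 → no swap
j=1: v[1]=-9 ≤ -6 → i=0, swap v[0],v[1] → [-9,0,-1,-3,-5,-4,-10,-6]
j=2: v[2]=-1 > -6 → no swap
j=3: v[3]=-3 > -6 → no swap
j=4: v[4]=-5 > -6 → no swap
j=5: v[5]=-4 > -6 → no swap
j=6: v[6]=-10 ≤ -6 → i=1, swap v[1],v[6] → [-9,-10,-1,-3,-5,-4,0,-6]
(after j=6) v = [-9,-10,-1,-3,-5,-4,0,-6]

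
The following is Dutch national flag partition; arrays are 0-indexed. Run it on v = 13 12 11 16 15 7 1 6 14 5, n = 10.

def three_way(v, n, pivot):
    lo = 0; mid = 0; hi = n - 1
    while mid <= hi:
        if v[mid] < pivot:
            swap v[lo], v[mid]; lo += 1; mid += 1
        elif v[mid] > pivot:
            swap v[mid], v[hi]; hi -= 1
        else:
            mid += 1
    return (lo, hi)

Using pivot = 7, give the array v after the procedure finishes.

5 6 1 7 15 16 11 14 12 13

lo=0 mid=0 hi=9
13>7: swap(0,9), hi=8 ⇒ 5 12 11 16 15 7 1 6 14 13
5<7: swap(0,0), lo=1 mid=1 ⇒ 5 12 11 16 15 7 1 6 14 13
12>7: swap(1,8), hi=7 ⇒ 5 14 11 16 15 7 1 6 12 13
14>7: swap(1,7), hi=6 ⇒ 5 6 11 16 15 7 1 14 12 13
6<7: swap(1,1), lo=2 mid=2 ⇒ 5 6 11 16 15 7 1 14 12 13
11>7: swap(2,6), hi=5 ⇒ 5 6 1 16 15 7 11 14 12 13
1<7: swap(2,2), lo=3 mid=3 ⇒ 5 6 1 16 15 7 11 14 12 13
16>7: swap(3,5), hi=4 ⇒ 5 6 1 7 15 16 11 14 12 13
7=7: mid=4
15>7: swap(4,4), hi=3 ⇒ 5 6 1 7 15 16 11 14 12 13
done. lo=3 hi=3; v=5 6 1 7 15 16 11 14 12 13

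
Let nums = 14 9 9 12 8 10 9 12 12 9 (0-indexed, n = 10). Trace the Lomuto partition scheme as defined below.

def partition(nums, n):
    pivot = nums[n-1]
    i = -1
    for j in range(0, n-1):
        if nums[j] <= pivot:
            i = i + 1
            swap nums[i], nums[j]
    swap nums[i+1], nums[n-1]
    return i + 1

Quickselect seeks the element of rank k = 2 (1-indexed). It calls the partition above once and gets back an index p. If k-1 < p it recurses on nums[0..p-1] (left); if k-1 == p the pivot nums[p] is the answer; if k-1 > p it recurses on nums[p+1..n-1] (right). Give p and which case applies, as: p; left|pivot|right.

pivot = nums[9] = 9; i = -1
j=0: nums[0]=14 > 9 → no swap
j=1: nums[1]=9 ≤ 9 → i=0, swap nums[0],nums[1] → 9 14 9 12 8 10 9 12 12 9
j=2: nums[2]=9 ≤ 9 → i=1, swap nums[1],nums[2] → 9 9 14 12 8 10 9 12 12 9
j=3: nums[3]=12 > 9 → no swap
j=4: nums[4]=8 ≤ 9 → i=2, swap nums[2],nums[4] → 9 9 8 12 14 10 9 12 12 9
j=5: nums[5]=10 > 9 → no swap
j=6: nums[6]=9 ≤ 9 → i=3, swap nums[3],nums[6] → 9 9 8 9 14 10 12 12 12 9
j=7: nums[7]=12 > 9 → no swap
j=8: nums[8]=12 > 9 → no swap
final swap nums[4],nums[9] → 9 9 8 9 9 10 12 12 12 14; return 4
p = 4; k-1 = 1 < 4 ⇒ left

4; left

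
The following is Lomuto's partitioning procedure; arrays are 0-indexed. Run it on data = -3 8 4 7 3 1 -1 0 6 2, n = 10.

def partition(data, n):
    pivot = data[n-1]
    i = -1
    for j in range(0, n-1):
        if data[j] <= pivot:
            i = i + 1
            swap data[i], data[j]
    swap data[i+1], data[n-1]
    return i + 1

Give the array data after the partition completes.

pivot=2, i=-1
j=0: -3≤2, i=0, swap(0,0) ⇒ -3 8 4 7 3 1 -1 0 6 2
j=1: 8>2, skip
j=2: 4>2, skip
j=3: 7>2, skip
j=4: 3>2, skip
j=5: 1≤2, i=1, swap(1,5) ⇒ -3 1 4 7 3 8 -1 0 6 2
j=6: -1≤2, i=2, swap(2,6) ⇒ -3 1 -1 7 3 8 4 0 6 2
j=7: 0≤2, i=3, swap(3,7) ⇒ -3 1 -1 0 3 8 4 7 6 2
j=8: 6>2, skip
swap(4,9) ⇒ -3 1 -1 0 2 8 4 7 6 3; return 4

-3 1 -1 0 2 8 4 7 6 3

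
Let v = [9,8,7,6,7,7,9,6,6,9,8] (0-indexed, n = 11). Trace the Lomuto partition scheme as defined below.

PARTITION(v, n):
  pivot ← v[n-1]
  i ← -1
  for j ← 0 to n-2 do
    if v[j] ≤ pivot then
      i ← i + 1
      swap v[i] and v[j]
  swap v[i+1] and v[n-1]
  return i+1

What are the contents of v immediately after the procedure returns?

[8,7,6,7,7,6,6,8,9,9,9]

pivot=8, i=-1
j=0: 9>8, skip
j=1: 8≤8, i=0, swap(0,1) ⇒ [8,9,7,6,7,7,9,6,6,9,8]
j=2: 7≤8, i=1, swap(1,2) ⇒ [8,7,9,6,7,7,9,6,6,9,8]
j=3: 6≤8, i=2, swap(2,3) ⇒ [8,7,6,9,7,7,9,6,6,9,8]
j=4: 7≤8, i=3, swap(3,4) ⇒ [8,7,6,7,9,7,9,6,6,9,8]
j=5: 7≤8, i=4, swap(4,5) ⇒ [8,7,6,7,7,9,9,6,6,9,8]
j=6: 9>8, skip
j=7: 6≤8, i=5, swap(5,7) ⇒ [8,7,6,7,7,6,9,9,6,9,8]
j=8: 6≤8, i=6, swap(6,8) ⇒ [8,7,6,7,7,6,6,9,9,9,8]
j=9: 9>8, skip
swap(7,10) ⇒ [8,7,6,7,7,6,6,8,9,9,9]; return 7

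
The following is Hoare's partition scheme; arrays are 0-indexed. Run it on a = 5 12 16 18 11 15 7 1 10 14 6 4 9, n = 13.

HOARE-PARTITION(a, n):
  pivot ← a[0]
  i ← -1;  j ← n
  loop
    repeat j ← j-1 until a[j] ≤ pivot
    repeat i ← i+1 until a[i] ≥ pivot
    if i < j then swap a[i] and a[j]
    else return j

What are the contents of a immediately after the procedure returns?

pivot = a[0] = 5; i = -1, j = 13
j→11 (a[11]=4≤5), i→0 (a[0]=5≥5); i<j, swap → 4 12 16 18 11 15 7 1 10 14 6 5 9
j→7 (a[7]=1≤5), i→1 (a[1]=12≥5); i<j, swap → 4 1 16 18 11 15 7 12 10 14 6 5 9
j→1, i→2; i≥j, return j=1. a = 4 1 16 18 11 15 7 12 10 14 6 5 9

4 1 16 18 11 15 7 12 10 14 6 5 9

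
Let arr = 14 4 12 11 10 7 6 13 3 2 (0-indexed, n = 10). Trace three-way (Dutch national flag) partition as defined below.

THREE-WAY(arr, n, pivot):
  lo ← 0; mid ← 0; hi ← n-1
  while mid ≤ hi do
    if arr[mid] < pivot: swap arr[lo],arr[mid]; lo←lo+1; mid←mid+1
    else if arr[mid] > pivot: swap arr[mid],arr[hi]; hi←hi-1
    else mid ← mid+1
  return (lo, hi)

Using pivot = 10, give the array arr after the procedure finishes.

pivot = 10; lo=0, mid=0, hi=9
arr[mid]=14>10: swap arr[0],arr[9]; hi=8 → 2 4 12 11 10 7 6 13 3 14
arr[mid]=2<10: swap arr[0],arr[0]; lo=1,mid=1 → 2 4 12 11 10 7 6 13 3 14
arr[mid]=4<10: swap arr[1],arr[1]; lo=2,mid=2 → 2 4 12 11 10 7 6 13 3 14
arr[mid]=12>10: swap arr[2],arr[8]; hi=7 → 2 4 3 11 10 7 6 13 12 14
arr[mid]=3<10: swap arr[2],arr[2]; lo=3,mid=3 → 2 4 3 11 10 7 6 13 12 14
arr[mid]=11>10: swap arr[3],arr[7]; hi=6 → 2 4 3 13 10 7 6 11 12 14
arr[mid]=13>10: swap arr[3],arr[6]; hi=5 → 2 4 3 6 10 7 13 11 12 14
arr[mid]=6<10: swap arr[3],arr[3]; lo=4,mid=4 → 2 4 3 6 10 7 13 11 12 14
arr[mid]=10=10: mid=5
arr[mid]=7<10: swap arr[4],arr[5]; lo=5,mid=6 → 2 4 3 6 7 10 13 11 12 14
end: lo=5, hi=5; arr = 2 4 3 6 7 10 13 11 12 14

2 4 3 6 7 10 13 11 12 14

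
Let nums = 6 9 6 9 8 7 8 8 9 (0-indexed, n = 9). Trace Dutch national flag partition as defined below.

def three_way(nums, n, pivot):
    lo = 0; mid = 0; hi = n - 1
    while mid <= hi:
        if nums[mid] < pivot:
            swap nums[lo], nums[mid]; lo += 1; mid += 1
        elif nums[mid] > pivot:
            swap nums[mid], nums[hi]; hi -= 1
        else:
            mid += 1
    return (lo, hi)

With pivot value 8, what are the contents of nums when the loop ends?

6 6 7 8 8 8 9 9 9

lo=0 mid=0 hi=8
6<8: swap(0,0), lo=1 mid=1 ⇒ 6 9 6 9 8 7 8 8 9
9>8: swap(1,8), hi=7 ⇒ 6 9 6 9 8 7 8 8 9
9>8: swap(1,7), hi=6 ⇒ 6 8 6 9 8 7 8 9 9
8=8: mid=2
6<8: swap(1,2), lo=2 mid=3 ⇒ 6 6 8 9 8 7 8 9 9
9>8: swap(3,6), hi=5 ⇒ 6 6 8 8 8 7 9 9 9
8=8: mid=4
8=8: mid=5
7<8: swap(2,5), lo=3 mid=6 ⇒ 6 6 7 8 8 8 9 9 9
done. lo=3 hi=5; nums=6 6 7 8 8 8 9 9 9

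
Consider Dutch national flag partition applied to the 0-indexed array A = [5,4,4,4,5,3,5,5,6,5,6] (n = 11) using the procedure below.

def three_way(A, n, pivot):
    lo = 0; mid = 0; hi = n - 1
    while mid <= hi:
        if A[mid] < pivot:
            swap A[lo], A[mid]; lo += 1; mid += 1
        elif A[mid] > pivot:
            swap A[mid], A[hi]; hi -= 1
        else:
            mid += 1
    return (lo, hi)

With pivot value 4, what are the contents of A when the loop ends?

[3,4,4,4,5,5,5,6,5,6,5]

pivot = 4; lo=0, mid=0, hi=10
A[mid]=5>4: swap A[0],A[10]; hi=9 → [6,4,4,4,5,3,5,5,6,5,5]
A[mid]=6>4: swap A[0],A[9]; hi=8 → [5,4,4,4,5,3,5,5,6,6,5]
A[mid]=5>4: swap A[0],A[8]; hi=7 → [6,4,4,4,5,3,5,5,5,6,5]
A[mid]=6>4: swap A[0],A[7]; hi=6 → [5,4,4,4,5,3,5,6,5,6,5]
A[mid]=5>4: swap A[0],A[6]; hi=5 → [5,4,4,4,5,3,5,6,5,6,5]
A[mid]=5>4: swap A[0],A[5]; hi=4 → [3,4,4,4,5,5,5,6,5,6,5]
A[mid]=3<4: swap A[0],A[0]; lo=1,mid=1 → [3,4,4,4,5,5,5,6,5,6,5]
A[mid]=4=4: mid=2
A[mid]=4=4: mid=3
A[mid]=4=4: mid=4
A[mid]=5>4: swap A[4],A[4]; hi=3 → [3,4,4,4,5,5,5,6,5,6,5]
end: lo=1, hi=3; A = [3,4,4,4,5,5,5,6,5,6,5]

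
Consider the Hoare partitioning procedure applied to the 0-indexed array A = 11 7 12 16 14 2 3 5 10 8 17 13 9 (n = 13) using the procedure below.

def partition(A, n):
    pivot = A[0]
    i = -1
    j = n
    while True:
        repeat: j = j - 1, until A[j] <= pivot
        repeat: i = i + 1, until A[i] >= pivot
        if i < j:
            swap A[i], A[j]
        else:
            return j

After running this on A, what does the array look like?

pivot=11
j stops at 12 (9), i stops at 0 (11); swap ⇒ 9 7 12 16 14 2 3 5 10 8 17 13 11
j stops at 9 (8), i stops at 2 (12); swap ⇒ 9 7 8 16 14 2 3 5 10 12 17 13 11
j stops at 8 (10), i stops at 3 (16); swap ⇒ 9 7 8 10 14 2 3 5 16 12 17 13 11
j stops at 7 (5), i stops at 4 (14); swap ⇒ 9 7 8 10 5 2 3 14 16 12 17 13 11
j stops at 6, i stops at 7; i≥j ⇒ return 6. A=9 7 8 10 5 2 3 14 16 12 17 13 11

9 7 8 10 5 2 3 14 16 12 17 13 11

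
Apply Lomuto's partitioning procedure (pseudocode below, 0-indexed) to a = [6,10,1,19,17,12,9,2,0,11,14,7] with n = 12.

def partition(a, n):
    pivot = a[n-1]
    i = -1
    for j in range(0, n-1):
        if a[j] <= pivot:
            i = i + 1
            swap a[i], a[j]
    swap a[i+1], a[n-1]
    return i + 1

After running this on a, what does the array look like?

pivot=7, i=-1
j=0: 6≤7, i=0, swap(0,0) ⇒ [6,10,1,19,17,12,9,2,0,11,14,7]
j=1: 10>7, skip
j=2: 1≤7, i=1, swap(1,2) ⇒ [6,1,10,19,17,12,9,2,0,11,14,7]
j=3: 19>7, skip
j=4: 17>7, skip
j=5: 12>7, skip
j=6: 9>7, skip
j=7: 2≤7, i=2, swap(2,7) ⇒ [6,1,2,19,17,12,9,10,0,11,14,7]
j=8: 0≤7, i=3, swap(3,8) ⇒ [6,1,2,0,17,12,9,10,19,11,14,7]
j=9: 11>7, skip
j=10: 14>7, skip
swap(4,11) ⇒ [6,1,2,0,7,12,9,10,19,11,14,17]; return 4

[6,1,2,0,7,12,9,10,19,11,14,17]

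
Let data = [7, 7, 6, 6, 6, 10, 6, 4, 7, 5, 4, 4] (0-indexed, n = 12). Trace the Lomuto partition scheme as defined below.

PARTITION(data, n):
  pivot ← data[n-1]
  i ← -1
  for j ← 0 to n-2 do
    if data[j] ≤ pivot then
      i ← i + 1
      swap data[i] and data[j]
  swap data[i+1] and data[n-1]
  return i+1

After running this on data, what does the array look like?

pivot=4, i=-1
j=0: 7>4, skip
j=1: 7>4, skip
j=2: 6>4, skip
j=3: 6>4, skip
j=4: 6>4, skip
j=5: 10>4, skip
j=6: 6>4, skip
j=7: 4≤4, i=0, swap(0,7) ⇒ [4, 7, 6, 6, 6, 10, 6, 7, 7, 5, 4, 4]
j=8: 7>4, skip
j=9: 5>4, skip
j=10: 4≤4, i=1, swap(1,10) ⇒ [4, 4, 6, 6, 6, 10, 6, 7, 7, 5, 7, 4]
swap(2,11) ⇒ [4, 4, 4, 6, 6, 10, 6, 7, 7, 5, 7, 6]; return 2

[4, 4, 4, 6, 6, 10, 6, 7, 7, 5, 7, 6]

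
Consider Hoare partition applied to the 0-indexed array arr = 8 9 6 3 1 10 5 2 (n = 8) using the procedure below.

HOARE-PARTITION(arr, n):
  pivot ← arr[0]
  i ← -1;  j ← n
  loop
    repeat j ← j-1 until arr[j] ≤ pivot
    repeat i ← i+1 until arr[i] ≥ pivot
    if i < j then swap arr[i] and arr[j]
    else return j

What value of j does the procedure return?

4

pivot = arr[0] = 8; i = -1, j = 8
j→7 (arr[7]=2≤8), i→0 (arr[0]=8≥8); i<j, swap → 2 9 6 3 1 10 5 8
j→6 (arr[6]=5≤8), i→1 (arr[1]=9≥8); i<j, swap → 2 5 6 3 1 10 9 8
j→4, i→5; i≥j, return j=4. arr = 2 5 6 3 1 10 9 8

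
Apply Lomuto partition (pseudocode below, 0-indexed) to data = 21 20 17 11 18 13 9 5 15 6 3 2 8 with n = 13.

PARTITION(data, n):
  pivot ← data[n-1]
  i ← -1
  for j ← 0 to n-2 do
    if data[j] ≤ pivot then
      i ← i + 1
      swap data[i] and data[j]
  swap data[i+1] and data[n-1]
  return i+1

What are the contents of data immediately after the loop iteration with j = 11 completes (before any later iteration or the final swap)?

pivot = data[12] = 8; i = -1
j=0: data[0]=21 > 8 → no swap
j=1: data[1]=20 > 8 → no swap
j=2: data[2]=17 > 8 → no swap
j=3: data[3]=11 > 8 → no swap
j=4: data[4]=18 > 8 → no swap
j=5: data[5]=13 > 8 → no swap
j=6: data[6]=9 > 8 → no swap
j=7: data[7]=5 ≤ 8 → i=0, swap data[0],data[7] → 5 20 17 11 18 13 9 21 15 6 3 2 8
j=8: data[8]=15 > 8 → no swap
j=9: data[9]=6 ≤ 8 → i=1, swap data[1],data[9] → 5 6 17 11 18 13 9 21 15 20 3 2 8
j=10: data[10]=3 ≤ 8 → i=2, swap data[2],data[10] → 5 6 3 11 18 13 9 21 15 20 17 2 8
j=11: data[11]=2 ≤ 8 → i=3, swap data[3],data[11] → 5 6 3 2 18 13 9 21 15 20 17 11 8
(after j=11) data = 5 6 3 2 18 13 9 21 15 20 17 11 8

5 6 3 2 18 13 9 21 15 20 17 11 8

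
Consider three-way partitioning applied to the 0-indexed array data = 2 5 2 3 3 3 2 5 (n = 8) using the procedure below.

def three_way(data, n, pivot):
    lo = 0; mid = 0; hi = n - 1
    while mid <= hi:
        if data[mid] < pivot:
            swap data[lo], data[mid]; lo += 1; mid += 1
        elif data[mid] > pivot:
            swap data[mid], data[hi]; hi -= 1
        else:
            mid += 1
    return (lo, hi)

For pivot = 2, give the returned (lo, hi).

(0, 2)

pivot = 2; lo=0, mid=0, hi=7
data[mid]=2=2: mid=1
data[mid]=5>2: swap data[1],data[7]; hi=6 → 2 5 2 3 3 3 2 5
data[mid]=5>2: swap data[1],data[6]; hi=5 → 2 2 2 3 3 3 5 5
data[mid]=2=2: mid=2
data[mid]=2=2: mid=3
data[mid]=3>2: swap data[3],data[5]; hi=4 → 2 2 2 3 3 3 5 5
data[mid]=3>2: swap data[3],data[4]; hi=3 → 2 2 2 3 3 3 5 5
data[mid]=3>2: swap data[3],data[3]; hi=2 → 2 2 2 3 3 3 5 5
end: lo=0, hi=2; data = 2 2 2 3 3 3 5 5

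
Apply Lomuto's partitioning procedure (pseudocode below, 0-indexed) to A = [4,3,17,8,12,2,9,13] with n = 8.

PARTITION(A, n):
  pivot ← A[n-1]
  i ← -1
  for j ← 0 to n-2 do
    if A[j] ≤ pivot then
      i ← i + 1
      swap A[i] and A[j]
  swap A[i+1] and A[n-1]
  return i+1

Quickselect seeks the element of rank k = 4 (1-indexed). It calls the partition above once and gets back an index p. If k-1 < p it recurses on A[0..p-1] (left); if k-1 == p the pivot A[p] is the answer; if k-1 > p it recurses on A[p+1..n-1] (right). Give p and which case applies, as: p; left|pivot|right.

pivot=13, i=-1
j=0: 4≤13, i=0, swap(0,0) ⇒ [4,3,17,8,12,2,9,13]
j=1: 3≤13, i=1, swap(1,1) ⇒ [4,3,17,8,12,2,9,13]
j=2: 17>13, skip
j=3: 8≤13, i=2, swap(2,3) ⇒ [4,3,8,17,12,2,9,13]
j=4: 12≤13, i=3, swap(3,4) ⇒ [4,3,8,12,17,2,9,13]
j=5: 2≤13, i=4, swap(4,5) ⇒ [4,3,8,12,2,17,9,13]
j=6: 9≤13, i=5, swap(5,6) ⇒ [4,3,8,12,2,9,17,13]
swap(6,7) ⇒ [4,3,8,12,2,9,13,17]; return 6
p = 6; k-1 = 3 < 6 ⇒ left

6; left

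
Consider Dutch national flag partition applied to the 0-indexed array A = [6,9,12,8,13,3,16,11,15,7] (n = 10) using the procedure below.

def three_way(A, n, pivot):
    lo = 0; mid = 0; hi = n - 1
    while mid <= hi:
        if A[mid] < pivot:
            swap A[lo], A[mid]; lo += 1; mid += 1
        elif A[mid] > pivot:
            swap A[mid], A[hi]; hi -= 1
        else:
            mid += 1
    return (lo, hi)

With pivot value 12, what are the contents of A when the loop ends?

[6,9,8,7,3,11,12,15,16,13]

lo=0 mid=0 hi=9
6<12: swap(0,0), lo=1 mid=1 ⇒ [6,9,12,8,13,3,16,11,15,7]
9<12: swap(1,1), lo=2 mid=2 ⇒ [6,9,12,8,13,3,16,11,15,7]
12=12: mid=3
8<12: swap(2,3), lo=3 mid=4 ⇒ [6,9,8,12,13,3,16,11,15,7]
13>12: swap(4,9), hi=8 ⇒ [6,9,8,12,7,3,16,11,15,13]
7<12: swap(3,4), lo=4 mid=5 ⇒ [6,9,8,7,12,3,16,11,15,13]
3<12: swap(4,5), lo=5 mid=6 ⇒ [6,9,8,7,3,12,16,11,15,13]
16>12: swap(6,8), hi=7 ⇒ [6,9,8,7,3,12,15,11,16,13]
15>12: swap(6,7), hi=6 ⇒ [6,9,8,7,3,12,11,15,16,13]
11<12: swap(5,6), lo=6 mid=7 ⇒ [6,9,8,7,3,11,12,15,16,13]
done. lo=6 hi=6; A=[6,9,8,7,3,11,12,15,16,13]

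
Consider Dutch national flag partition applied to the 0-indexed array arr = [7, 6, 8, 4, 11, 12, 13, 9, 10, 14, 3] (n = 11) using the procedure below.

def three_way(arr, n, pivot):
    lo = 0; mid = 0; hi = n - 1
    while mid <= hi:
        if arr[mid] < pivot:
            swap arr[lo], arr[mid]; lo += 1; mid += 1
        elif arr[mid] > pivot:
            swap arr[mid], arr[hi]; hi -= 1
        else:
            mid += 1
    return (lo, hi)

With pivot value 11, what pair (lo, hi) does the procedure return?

lo=0 mid=0 hi=10
7<11: swap(0,0), lo=1 mid=1 ⇒ [7, 6, 8, 4, 11, 12, 13, 9, 10, 14, 3]
6<11: swap(1,1), lo=2 mid=2 ⇒ [7, 6, 8, 4, 11, 12, 13, 9, 10, 14, 3]
8<11: swap(2,2), lo=3 mid=3 ⇒ [7, 6, 8, 4, 11, 12, 13, 9, 10, 14, 3]
4<11: swap(3,3), lo=4 mid=4 ⇒ [7, 6, 8, 4, 11, 12, 13, 9, 10, 14, 3]
11=11: mid=5
12>11: swap(5,10), hi=9 ⇒ [7, 6, 8, 4, 11, 3, 13, 9, 10, 14, 12]
3<11: swap(4,5), lo=5 mid=6 ⇒ [7, 6, 8, 4, 3, 11, 13, 9, 10, 14, 12]
13>11: swap(6,9), hi=8 ⇒ [7, 6, 8, 4, 3, 11, 14, 9, 10, 13, 12]
14>11: swap(6,8), hi=7 ⇒ [7, 6, 8, 4, 3, 11, 10, 9, 14, 13, 12]
10<11: swap(5,6), lo=6 mid=7 ⇒ [7, 6, 8, 4, 3, 10, 11, 9, 14, 13, 12]
9<11: swap(6,7), lo=7 mid=8 ⇒ [7, 6, 8, 4, 3, 10, 9, 11, 14, 13, 12]
done. lo=7 hi=7; arr=[7, 6, 8, 4, 3, 10, 9, 11, 14, 13, 12]

(7, 7)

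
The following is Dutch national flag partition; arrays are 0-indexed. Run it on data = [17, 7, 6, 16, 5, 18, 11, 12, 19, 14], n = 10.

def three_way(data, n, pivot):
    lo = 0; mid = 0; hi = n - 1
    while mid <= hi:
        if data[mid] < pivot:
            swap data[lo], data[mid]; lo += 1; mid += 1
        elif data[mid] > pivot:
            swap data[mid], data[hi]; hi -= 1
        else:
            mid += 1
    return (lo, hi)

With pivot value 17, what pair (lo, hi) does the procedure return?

pivot = 17; lo=0, mid=0, hi=9
data[mid]=17=17: mid=1
data[mid]=7<17: swap data[0],data[1]; lo=1,mid=2 → [7, 17, 6, 16, 5, 18, 11, 12, 19, 14]
data[mid]=6<17: swap data[1],data[2]; lo=2,mid=3 → [7, 6, 17, 16, 5, 18, 11, 12, 19, 14]
data[mid]=16<17: swap data[2],data[3]; lo=3,mid=4 → [7, 6, 16, 17, 5, 18, 11, 12, 19, 14]
data[mid]=5<17: swap data[3],data[4]; lo=4,mid=5 → [7, 6, 16, 5, 17, 18, 11, 12, 19, 14]
data[mid]=18>17: swap data[5],data[9]; hi=8 → [7, 6, 16, 5, 17, 14, 11, 12, 19, 18]
data[mid]=14<17: swap data[4],data[5]; lo=5,mid=6 → [7, 6, 16, 5, 14, 17, 11, 12, 19, 18]
data[mid]=11<17: swap data[5],data[6]; lo=6,mid=7 → [7, 6, 16, 5, 14, 11, 17, 12, 19, 18]
data[mid]=12<17: swap data[6],data[7]; lo=7,mid=8 → [7, 6, 16, 5, 14, 11, 12, 17, 19, 18]
data[mid]=19>17: swap data[8],data[8]; hi=7 → [7, 6, 16, 5, 14, 11, 12, 17, 19, 18]
end: lo=7, hi=7; data = [7, 6, 16, 5, 14, 11, 12, 17, 19, 18]

(7, 7)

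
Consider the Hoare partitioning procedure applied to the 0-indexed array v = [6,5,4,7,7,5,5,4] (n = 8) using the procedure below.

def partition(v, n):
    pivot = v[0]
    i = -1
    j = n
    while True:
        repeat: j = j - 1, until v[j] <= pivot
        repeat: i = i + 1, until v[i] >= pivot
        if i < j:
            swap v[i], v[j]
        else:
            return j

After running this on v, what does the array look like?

[4,5,4,5,5,7,7,6]

pivot=6
j stops at 7 (4), i stops at 0 (6); swap ⇒ [4,5,4,7,7,5,5,6]
j stops at 6 (5), i stops at 3 (7); swap ⇒ [4,5,4,5,7,5,7,6]
j stops at 5 (5), i stops at 4 (7); swap ⇒ [4,5,4,5,5,7,7,6]
j stops at 4, i stops at 5; i≥j ⇒ return 4. v=[4,5,4,5,5,7,7,6]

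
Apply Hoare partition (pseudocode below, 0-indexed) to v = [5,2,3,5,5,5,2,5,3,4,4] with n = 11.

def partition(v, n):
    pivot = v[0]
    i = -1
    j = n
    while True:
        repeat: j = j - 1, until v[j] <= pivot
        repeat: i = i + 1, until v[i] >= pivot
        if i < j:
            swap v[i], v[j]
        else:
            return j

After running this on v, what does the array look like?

pivot = v[0] = 5; i = -1, j = 11
j→10 (v[10]=4≤5), i→0 (v[0]=5≥5); i<j, swap → [4,2,3,5,5,5,2,5,3,4,5]
j→9 (v[9]=4≤5), i→3 (v[3]=5≥5); i<j, swap → [4,2,3,4,5,5,2,5,3,5,5]
j→8 (v[8]=3≤5), i→4 (v[4]=5≥5); i<j, swap → [4,2,3,4,3,5,2,5,5,5,5]
j→7 (v[7]=5≤5), i→5 (v[5]=5≥5); i<j, swap → [4,2,3,4,3,5,2,5,5,5,5]
j→6, i→7; i≥j, return j=6. v = [4,2,3,4,3,5,2,5,5,5,5]

[4,2,3,4,3,5,2,5,5,5,5]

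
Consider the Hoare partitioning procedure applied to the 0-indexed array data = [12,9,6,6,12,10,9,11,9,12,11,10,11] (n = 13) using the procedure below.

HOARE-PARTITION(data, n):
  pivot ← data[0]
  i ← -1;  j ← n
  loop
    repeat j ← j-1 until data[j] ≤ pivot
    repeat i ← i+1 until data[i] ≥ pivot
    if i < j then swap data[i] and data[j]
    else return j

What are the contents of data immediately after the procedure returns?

[11,9,6,6,10,10,9,11,9,11,12,12,12]

pivot=12
j stops at 12 (11), i stops at 0 (12); swap ⇒ [11,9,6,6,12,10,9,11,9,12,11,10,12]
j stops at 11 (10), i stops at 4 (12); swap ⇒ [11,9,6,6,10,10,9,11,9,12,11,12,12]
j stops at 10 (11), i stops at 9 (12); swap ⇒ [11,9,6,6,10,10,9,11,9,11,12,12,12]
j stops at 9, i stops at 10; i≥j ⇒ return 9. data=[11,9,6,6,10,10,9,11,9,11,12,12,12]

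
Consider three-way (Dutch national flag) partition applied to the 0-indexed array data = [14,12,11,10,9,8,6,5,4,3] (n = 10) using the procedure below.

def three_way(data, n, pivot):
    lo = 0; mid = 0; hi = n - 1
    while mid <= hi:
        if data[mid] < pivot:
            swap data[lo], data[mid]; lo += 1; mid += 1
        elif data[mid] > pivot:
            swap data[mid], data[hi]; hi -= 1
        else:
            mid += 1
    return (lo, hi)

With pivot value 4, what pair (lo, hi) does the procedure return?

(1, 1)

pivot = 4; lo=0, mid=0, hi=9
data[mid]=14>4: swap data[0],data[9]; hi=8 → [3,12,11,10,9,8,6,5,4,14]
data[mid]=3<4: swap data[0],data[0]; lo=1,mid=1 → [3,12,11,10,9,8,6,5,4,14]
data[mid]=12>4: swap data[1],data[8]; hi=7 → [3,4,11,10,9,8,6,5,12,14]
data[mid]=4=4: mid=2
data[mid]=11>4: swap data[2],data[7]; hi=6 → [3,4,5,10,9,8,6,11,12,14]
data[mid]=5>4: swap data[2],data[6]; hi=5 → [3,4,6,10,9,8,5,11,12,14]
data[mid]=6>4: swap data[2],data[5]; hi=4 → [3,4,8,10,9,6,5,11,12,14]
data[mid]=8>4: swap data[2],data[4]; hi=3 → [3,4,9,10,8,6,5,11,12,14]
data[mid]=9>4: swap data[2],data[3]; hi=2 → [3,4,10,9,8,6,5,11,12,14]
data[mid]=10>4: swap data[2],data[2]; hi=1 → [3,4,10,9,8,6,5,11,12,14]
end: lo=1, hi=1; data = [3,4,10,9,8,6,5,11,12,14]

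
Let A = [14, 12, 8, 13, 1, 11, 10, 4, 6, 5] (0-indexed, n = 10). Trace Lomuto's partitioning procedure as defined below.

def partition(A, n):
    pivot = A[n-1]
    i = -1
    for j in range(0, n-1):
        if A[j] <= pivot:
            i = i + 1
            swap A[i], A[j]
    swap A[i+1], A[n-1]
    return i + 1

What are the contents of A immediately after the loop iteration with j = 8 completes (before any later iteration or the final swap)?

pivot = A[9] = 5; i = -1
j=0: A[0]=14 > 5 → no swap
j=1: A[1]=12 > 5 → no swap
j=2: A[2]=8 > 5 → no swap
j=3: A[3]=13 > 5 → no swap
j=4: A[4]=1 ≤ 5 → i=0, swap A[0],A[4] → [1, 12, 8, 13, 14, 11, 10, 4, 6, 5]
j=5: A[5]=11 > 5 → no swap
j=6: A[6]=10 > 5 → no swap
j=7: A[7]=4 ≤ 5 → i=1, swap A[1],A[7] → [1, 4, 8, 13, 14, 11, 10, 12, 6, 5]
j=8: A[8]=6 > 5 → no swap
(after j=8) A = [1, 4, 8, 13, 14, 11, 10, 12, 6, 5]

[1, 4, 8, 13, 14, 11, 10, 12, 6, 5]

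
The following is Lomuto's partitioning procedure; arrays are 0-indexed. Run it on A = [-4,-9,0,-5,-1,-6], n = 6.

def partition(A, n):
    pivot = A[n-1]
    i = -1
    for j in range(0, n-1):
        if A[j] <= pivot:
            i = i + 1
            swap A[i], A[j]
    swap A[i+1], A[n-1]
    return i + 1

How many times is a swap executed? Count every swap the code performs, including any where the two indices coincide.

pivot = A[5] = -6; i = -1
j=0: A[0]=-4 > -6 → no swap
j=1: A[1]=-9 ≤ -6 → i=0, swap A[0],A[1] → [-9,-4,0,-5,-1,-6]
j=2: A[2]=0 > -6 → no swap
j=3: A[3]=-5 > -6 → no swap
j=4: A[4]=-1 > -6 → no swap
final swap A[1],A[5] → [-9,-6,0,-5,-1,-4]; return 1

2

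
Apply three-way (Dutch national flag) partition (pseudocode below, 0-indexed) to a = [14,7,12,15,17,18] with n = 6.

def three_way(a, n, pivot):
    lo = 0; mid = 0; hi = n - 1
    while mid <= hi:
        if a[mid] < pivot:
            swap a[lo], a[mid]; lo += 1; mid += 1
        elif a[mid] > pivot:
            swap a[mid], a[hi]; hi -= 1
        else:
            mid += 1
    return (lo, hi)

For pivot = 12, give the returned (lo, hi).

(1, 1)

lo=0 mid=0 hi=5
14>12: swap(0,5), hi=4 ⇒ [18,7,12,15,17,14]
18>12: swap(0,4), hi=3 ⇒ [17,7,12,15,18,14]
17>12: swap(0,3), hi=2 ⇒ [15,7,12,17,18,14]
15>12: swap(0,2), hi=1 ⇒ [12,7,15,17,18,14]
12=12: mid=1
7<12: swap(0,1), lo=1 mid=2 ⇒ [7,12,15,17,18,14]
done. lo=1 hi=1; a=[7,12,15,17,18,14]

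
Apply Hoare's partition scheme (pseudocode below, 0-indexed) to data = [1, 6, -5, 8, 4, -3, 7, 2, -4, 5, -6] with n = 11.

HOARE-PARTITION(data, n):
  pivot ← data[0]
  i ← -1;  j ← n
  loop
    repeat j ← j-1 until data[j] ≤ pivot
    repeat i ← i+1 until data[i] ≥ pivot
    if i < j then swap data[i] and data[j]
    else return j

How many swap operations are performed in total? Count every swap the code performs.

pivot = data[0] = 1; i = -1, j = 11
j→10 (data[10]=-6≤1), i→0 (data[0]=1≥1); i<j, swap → [-6, 6, -5, 8, 4, -3, 7, 2, -4, 5, 1]
j→8 (data[8]=-4≤1), i→1 (data[1]=6≥1); i<j, swap → [-6, -4, -5, 8, 4, -3, 7, 2, 6, 5, 1]
j→5 (data[5]=-3≤1), i→3 (data[3]=8≥1); i<j, swap → [-6, -4, -5, -3, 4, 8, 7, 2, 6, 5, 1]
j→3, i→4; i≥j, return j=3. data = [-6, -4, -5, -3, 4, 8, 7, 2, 6, 5, 1]

3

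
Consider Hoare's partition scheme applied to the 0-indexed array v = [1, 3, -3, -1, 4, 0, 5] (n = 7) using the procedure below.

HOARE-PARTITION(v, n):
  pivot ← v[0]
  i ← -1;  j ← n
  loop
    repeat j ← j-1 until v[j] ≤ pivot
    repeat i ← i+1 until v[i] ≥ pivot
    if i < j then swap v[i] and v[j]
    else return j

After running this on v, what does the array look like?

[0, -1, -3, 3, 4, 1, 5]

pivot = v[0] = 1; i = -1, j = 7
j→5 (v[5]=0≤1), i→0 (v[0]=1≥1); i<j, swap → [0, 3, -3, -1, 4, 1, 5]
j→3 (v[3]=-1≤1), i→1 (v[1]=3≥1); i<j, swap → [0, -1, -3, 3, 4, 1, 5]
j→2, i→3; i≥j, return j=2. v = [0, -1, -3, 3, 4, 1, 5]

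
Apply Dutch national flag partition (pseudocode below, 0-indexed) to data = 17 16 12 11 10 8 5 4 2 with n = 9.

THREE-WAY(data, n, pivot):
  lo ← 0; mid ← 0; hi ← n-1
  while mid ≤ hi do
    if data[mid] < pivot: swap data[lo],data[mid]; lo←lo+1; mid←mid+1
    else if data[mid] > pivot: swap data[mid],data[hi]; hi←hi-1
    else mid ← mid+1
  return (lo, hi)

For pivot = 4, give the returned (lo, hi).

(1, 1)

pivot = 4; lo=0, mid=0, hi=8
data[mid]=17>4: swap data[0],data[8]; hi=7 → 2 16 12 11 10 8 5 4 17
data[mid]=2<4: swap data[0],data[0]; lo=1,mid=1 → 2 16 12 11 10 8 5 4 17
data[mid]=16>4: swap data[1],data[7]; hi=6 → 2 4 12 11 10 8 5 16 17
data[mid]=4=4: mid=2
data[mid]=12>4: swap data[2],data[6]; hi=5 → 2 4 5 11 10 8 12 16 17
data[mid]=5>4: swap data[2],data[5]; hi=4 → 2 4 8 11 10 5 12 16 17
data[mid]=8>4: swap data[2],data[4]; hi=3 → 2 4 10 11 8 5 12 16 17
data[mid]=10>4: swap data[2],data[3]; hi=2 → 2 4 11 10 8 5 12 16 17
data[mid]=11>4: swap data[2],data[2]; hi=1 → 2 4 11 10 8 5 12 16 17
end: lo=1, hi=1; data = 2 4 11 10 8 5 12 16 17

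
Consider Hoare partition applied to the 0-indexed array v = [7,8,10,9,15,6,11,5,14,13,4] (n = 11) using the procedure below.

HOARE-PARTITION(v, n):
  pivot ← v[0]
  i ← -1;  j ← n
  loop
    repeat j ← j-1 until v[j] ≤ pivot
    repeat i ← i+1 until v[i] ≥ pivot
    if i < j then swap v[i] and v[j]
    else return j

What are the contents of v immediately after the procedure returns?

pivot=7
j stops at 10 (4), i stops at 0 (7); swap ⇒ [4,8,10,9,15,6,11,5,14,13,7]
j stops at 7 (5), i stops at 1 (8); swap ⇒ [4,5,10,9,15,6,11,8,14,13,7]
j stops at 5 (6), i stops at 2 (10); swap ⇒ [4,5,6,9,15,10,11,8,14,13,7]
j stops at 2, i stops at 3; i≥j ⇒ return 2. v=[4,5,6,9,15,10,11,8,14,13,7]

[4,5,6,9,15,10,11,8,14,13,7]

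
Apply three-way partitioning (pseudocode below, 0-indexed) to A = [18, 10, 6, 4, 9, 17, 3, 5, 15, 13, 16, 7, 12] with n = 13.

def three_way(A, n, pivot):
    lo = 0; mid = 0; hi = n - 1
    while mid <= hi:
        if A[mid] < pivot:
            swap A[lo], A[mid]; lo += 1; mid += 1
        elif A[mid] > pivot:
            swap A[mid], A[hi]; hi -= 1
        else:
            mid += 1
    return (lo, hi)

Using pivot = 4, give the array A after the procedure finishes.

lo=0 mid=0 hi=12
18>4: swap(0,12), hi=11 ⇒ [12, 10, 6, 4, 9, 17, 3, 5, 15, 13, 16, 7, 18]
12>4: swap(0,11), hi=10 ⇒ [7, 10, 6, 4, 9, 17, 3, 5, 15, 13, 16, 12, 18]
7>4: swap(0,10), hi=9 ⇒ [16, 10, 6, 4, 9, 17, 3, 5, 15, 13, 7, 12, 18]
16>4: swap(0,9), hi=8 ⇒ [13, 10, 6, 4, 9, 17, 3, 5, 15, 16, 7, 12, 18]
13>4: swap(0,8), hi=7 ⇒ [15, 10, 6, 4, 9, 17, 3, 5, 13, 16, 7, 12, 18]
15>4: swap(0,7), hi=6 ⇒ [5, 10, 6, 4, 9, 17, 3, 15, 13, 16, 7, 12, 18]
5>4: swap(0,6), hi=5 ⇒ [3, 10, 6, 4, 9, 17, 5, 15, 13, 16, 7, 12, 18]
3<4: swap(0,0), lo=1 mid=1 ⇒ [3, 10, 6, 4, 9, 17, 5, 15, 13, 16, 7, 12, 18]
10>4: swap(1,5), hi=4 ⇒ [3, 17, 6, 4, 9, 10, 5, 15, 13, 16, 7, 12, 18]
17>4: swap(1,4), hi=3 ⇒ [3, 9, 6, 4, 17, 10, 5, 15, 13, 16, 7, 12, 18]
9>4: swap(1,3), hi=2 ⇒ [3, 4, 6, 9, 17, 10, 5, 15, 13, 16, 7, 12, 18]
4=4: mid=2
6>4: swap(2,2), hi=1 ⇒ [3, 4, 6, 9, 17, 10, 5, 15, 13, 16, 7, 12, 18]
done. lo=1 hi=1; A=[3, 4, 6, 9, 17, 10, 5, 15, 13, 16, 7, 12, 18]

[3, 4, 6, 9, 17, 10, 5, 15, 13, 16, 7, 12, 18]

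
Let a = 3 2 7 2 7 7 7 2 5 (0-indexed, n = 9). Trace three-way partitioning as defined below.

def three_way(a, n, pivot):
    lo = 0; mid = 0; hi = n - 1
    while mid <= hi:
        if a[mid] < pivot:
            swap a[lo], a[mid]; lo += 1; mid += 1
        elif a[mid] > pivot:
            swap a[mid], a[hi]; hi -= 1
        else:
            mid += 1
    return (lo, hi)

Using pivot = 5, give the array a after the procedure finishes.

lo=0 mid=0 hi=8
3<5: swap(0,0), lo=1 mid=1 ⇒ 3 2 7 2 7 7 7 2 5
2<5: swap(1,1), lo=2 mid=2 ⇒ 3 2 7 2 7 7 7 2 5
7>5: swap(2,8), hi=7 ⇒ 3 2 5 2 7 7 7 2 7
5=5: mid=3
2<5: swap(2,3), lo=3 mid=4 ⇒ 3 2 2 5 7 7 7 2 7
7>5: swap(4,7), hi=6 ⇒ 3 2 2 5 2 7 7 7 7
2<5: swap(3,4), lo=4 mid=5 ⇒ 3 2 2 2 5 7 7 7 7
7>5: swap(5,6), hi=5 ⇒ 3 2 2 2 5 7 7 7 7
7>5: swap(5,5), hi=4 ⇒ 3 2 2 2 5 7 7 7 7
done. lo=4 hi=4; a=3 2 2 2 5 7 7 7 7

3 2 2 2 5 7 7 7 7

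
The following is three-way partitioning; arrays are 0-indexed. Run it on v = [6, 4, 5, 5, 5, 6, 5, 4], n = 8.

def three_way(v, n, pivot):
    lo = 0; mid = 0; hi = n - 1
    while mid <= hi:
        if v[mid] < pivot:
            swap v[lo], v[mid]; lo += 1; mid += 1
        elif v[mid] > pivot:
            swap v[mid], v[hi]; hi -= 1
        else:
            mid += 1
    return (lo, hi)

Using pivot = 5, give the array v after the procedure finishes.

[4, 4, 5, 5, 5, 5, 6, 6]

pivot = 5; lo=0, mid=0, hi=7
v[mid]=6>5: swap v[0],v[7]; hi=6 → [4, 4, 5, 5, 5, 6, 5, 6]
v[mid]=4<5: swap v[0],v[0]; lo=1,mid=1 → [4, 4, 5, 5, 5, 6, 5, 6]
v[mid]=4<5: swap v[1],v[1]; lo=2,mid=2 → [4, 4, 5, 5, 5, 6, 5, 6]
v[mid]=5=5: mid=3
v[mid]=5=5: mid=4
v[mid]=5=5: mid=5
v[mid]=6>5: swap v[5],v[6]; hi=5 → [4, 4, 5, 5, 5, 5, 6, 6]
v[mid]=5=5: mid=6
end: lo=2, hi=5; v = [4, 4, 5, 5, 5, 5, 6, 6]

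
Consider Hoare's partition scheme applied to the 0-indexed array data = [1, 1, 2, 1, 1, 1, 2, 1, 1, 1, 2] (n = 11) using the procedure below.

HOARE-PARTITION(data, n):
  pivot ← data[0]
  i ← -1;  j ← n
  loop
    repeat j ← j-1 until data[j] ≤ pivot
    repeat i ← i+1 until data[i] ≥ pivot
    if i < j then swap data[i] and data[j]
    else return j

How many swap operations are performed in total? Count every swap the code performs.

pivot = data[0] = 1; i = -1, j = 11
j→9 (data[9]=1≤1), i→0 (data[0]=1≥1); i<j, swap → [1, 1, 2, 1, 1, 1, 2, 1, 1, 1, 2]
j→8 (data[8]=1≤1), i→1 (data[1]=1≥1); i<j, swap → [1, 1, 2, 1, 1, 1, 2, 1, 1, 1, 2]
j→7 (data[7]=1≤1), i→2 (data[2]=2≥1); i<j, swap → [1, 1, 1, 1, 1, 1, 2, 2, 1, 1, 2]
j→5 (data[5]=1≤1), i→3 (data[3]=1≥1); i<j, swap → [1, 1, 1, 1, 1, 1, 2, 2, 1, 1, 2]
j→4, i→4; i≥j, return j=4. data = [1, 1, 1, 1, 1, 1, 2, 2, 1, 1, 2]

4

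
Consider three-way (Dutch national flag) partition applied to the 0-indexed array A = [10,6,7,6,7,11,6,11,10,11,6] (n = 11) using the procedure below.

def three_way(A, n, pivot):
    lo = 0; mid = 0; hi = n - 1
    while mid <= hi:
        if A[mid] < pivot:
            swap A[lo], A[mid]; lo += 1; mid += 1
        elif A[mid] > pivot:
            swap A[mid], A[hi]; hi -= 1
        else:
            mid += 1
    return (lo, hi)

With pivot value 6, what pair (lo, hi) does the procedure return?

lo=0 mid=0 hi=10
10>6: swap(0,10), hi=9 ⇒ [6,6,7,6,7,11,6,11,10,11,10]
6=6: mid=1
6=6: mid=2
7>6: swap(2,9), hi=8 ⇒ [6,6,11,6,7,11,6,11,10,7,10]
11>6: swap(2,8), hi=7 ⇒ [6,6,10,6,7,11,6,11,11,7,10]
10>6: swap(2,7), hi=6 ⇒ [6,6,11,6,7,11,6,10,11,7,10]
11>6: swap(2,6), hi=5 ⇒ [6,6,6,6,7,11,11,10,11,7,10]
6=6: mid=3
6=6: mid=4
7>6: swap(4,5), hi=4 ⇒ [6,6,6,6,11,7,11,10,11,7,10]
11>6: swap(4,4), hi=3 ⇒ [6,6,6,6,11,7,11,10,11,7,10]
done. lo=0 hi=3; A=[6,6,6,6,11,7,11,10,11,7,10]

(0, 3)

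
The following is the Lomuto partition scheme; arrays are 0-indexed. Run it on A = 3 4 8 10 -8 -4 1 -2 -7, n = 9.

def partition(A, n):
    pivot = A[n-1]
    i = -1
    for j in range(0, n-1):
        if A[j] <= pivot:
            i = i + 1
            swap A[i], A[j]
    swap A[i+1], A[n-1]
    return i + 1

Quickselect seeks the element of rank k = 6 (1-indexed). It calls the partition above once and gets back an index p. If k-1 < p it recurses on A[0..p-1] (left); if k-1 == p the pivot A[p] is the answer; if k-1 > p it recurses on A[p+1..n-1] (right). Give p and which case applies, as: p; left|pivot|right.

pivot = A[8] = -7; i = -1
j=0: A[0]=3 > -7 → no swap
j=1: A[1]=4 > -7 → no swap
j=2: A[2]=8 > -7 → no swap
j=3: A[3]=10 > -7 → no swap
j=4: A[4]=-8 ≤ -7 → i=0, swap A[0],A[4] → -8 4 8 10 3 -4 1 -2 -7
j=5: A[5]=-4 > -7 → no swap
j=6: A[6]=1 > -7 → no swap
j=7: A[7]=-2 > -7 → no swap
final swap A[1],A[8] → -8 -7 8 10 3 -4 1 -2 4; return 1
p = 1; k-1 = 5 > 1 ⇒ right

1; right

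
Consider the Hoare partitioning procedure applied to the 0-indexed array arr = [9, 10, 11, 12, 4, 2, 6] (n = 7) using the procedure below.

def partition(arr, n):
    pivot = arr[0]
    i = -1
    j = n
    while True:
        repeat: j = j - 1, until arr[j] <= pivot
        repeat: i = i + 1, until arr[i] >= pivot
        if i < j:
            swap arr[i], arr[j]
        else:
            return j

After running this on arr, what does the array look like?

pivot = arr[0] = 9; i = -1, j = 7
j→6 (arr[6]=6≤9), i→0 (arr[0]=9≥9); i<j, swap → [6, 10, 11, 12, 4, 2, 9]
j→5 (arr[5]=2≤9), i→1 (arr[1]=10≥9); i<j, swap → [6, 2, 11, 12, 4, 10, 9]
j→4 (arr[4]=4≤9), i→2 (arr[2]=11≥9); i<j, swap → [6, 2, 4, 12, 11, 10, 9]
j→2, i→3; i≥j, return j=2. arr = [6, 2, 4, 12, 11, 10, 9]

[6, 2, 4, 12, 11, 10, 9]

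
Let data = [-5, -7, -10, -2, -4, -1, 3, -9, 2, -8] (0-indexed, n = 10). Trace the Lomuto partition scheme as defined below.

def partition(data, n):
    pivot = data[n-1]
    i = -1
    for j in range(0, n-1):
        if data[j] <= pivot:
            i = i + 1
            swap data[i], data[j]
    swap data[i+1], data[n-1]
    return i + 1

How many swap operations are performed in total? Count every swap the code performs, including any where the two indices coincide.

pivot=-8, i=-1
j=0: -5>-8, skip
j=1: -7>-8, skip
j=2: -10≤-8, i=0, swap(0,2) ⇒ [-10, -7, -5, -2, -4, -1, 3, -9, 2, -8]
j=3: -2>-8, skip
j=4: -4>-8, skip
j=5: -1>-8, skip
j=6: 3>-8, skip
j=7: -9≤-8, i=1, swap(1,7) ⇒ [-10, -9, -5, -2, -4, -1, 3, -7, 2, -8]
j=8: 2>-8, skip
swap(2,9) ⇒ [-10, -9, -8, -2, -4, -1, 3, -7, 2, -5]; return 2

3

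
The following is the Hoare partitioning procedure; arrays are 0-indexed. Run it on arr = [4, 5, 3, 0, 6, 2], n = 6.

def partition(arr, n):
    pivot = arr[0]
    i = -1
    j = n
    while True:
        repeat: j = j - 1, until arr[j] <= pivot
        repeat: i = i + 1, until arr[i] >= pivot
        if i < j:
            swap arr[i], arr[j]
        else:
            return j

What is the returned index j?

2

pivot = arr[0] = 4; i = -1, j = 6
j→5 (arr[5]=2≤4), i→0 (arr[0]=4≥4); i<j, swap → [2, 5, 3, 0, 6, 4]
j→3 (arr[3]=0≤4), i→1 (arr[1]=5≥4); i<j, swap → [2, 0, 3, 5, 6, 4]
j→2, i→3; i≥j, return j=2. arr = [2, 0, 3, 5, 6, 4]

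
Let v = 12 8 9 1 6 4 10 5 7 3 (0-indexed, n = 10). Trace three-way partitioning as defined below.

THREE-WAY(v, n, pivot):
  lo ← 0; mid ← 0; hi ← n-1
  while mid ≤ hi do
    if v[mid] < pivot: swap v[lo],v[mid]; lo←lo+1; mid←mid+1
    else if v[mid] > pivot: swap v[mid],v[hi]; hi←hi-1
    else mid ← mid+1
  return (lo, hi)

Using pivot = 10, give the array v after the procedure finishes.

3 8 9 1 6 4 5 7 10 12

lo=0 mid=0 hi=9
12>10: swap(0,9), hi=8 ⇒ 3 8 9 1 6 4 10 5 7 12
3<10: swap(0,0), lo=1 mid=1 ⇒ 3 8 9 1 6 4 10 5 7 12
8<10: swap(1,1), lo=2 mid=2 ⇒ 3 8 9 1 6 4 10 5 7 12
9<10: swap(2,2), lo=3 mid=3 ⇒ 3 8 9 1 6 4 10 5 7 12
1<10: swap(3,3), lo=4 mid=4 ⇒ 3 8 9 1 6 4 10 5 7 12
6<10: swap(4,4), lo=5 mid=5 ⇒ 3 8 9 1 6 4 10 5 7 12
4<10: swap(5,5), lo=6 mid=6 ⇒ 3 8 9 1 6 4 10 5 7 12
10=10: mid=7
5<10: swap(6,7), lo=7 mid=8 ⇒ 3 8 9 1 6 4 5 10 7 12
7<10: swap(7,8), lo=8 mid=9 ⇒ 3 8 9 1 6 4 5 7 10 12
done. lo=8 hi=8; v=3 8 9 1 6 4 5 7 10 12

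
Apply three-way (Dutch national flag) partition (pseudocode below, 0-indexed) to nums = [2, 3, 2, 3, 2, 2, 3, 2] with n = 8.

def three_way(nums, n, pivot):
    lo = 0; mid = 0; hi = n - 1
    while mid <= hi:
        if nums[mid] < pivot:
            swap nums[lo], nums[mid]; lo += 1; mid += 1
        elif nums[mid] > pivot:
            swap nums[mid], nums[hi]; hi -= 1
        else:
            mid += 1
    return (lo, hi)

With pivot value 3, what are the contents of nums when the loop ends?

lo=0 mid=0 hi=7
2<3: swap(0,0), lo=1 mid=1 ⇒ [2, 3, 2, 3, 2, 2, 3, 2]
3=3: mid=2
2<3: swap(1,2), lo=2 mid=3 ⇒ [2, 2, 3, 3, 2, 2, 3, 2]
3=3: mid=4
2<3: swap(2,4), lo=3 mid=5 ⇒ [2, 2, 2, 3, 3, 2, 3, 2]
2<3: swap(3,5), lo=4 mid=6 ⇒ [2, 2, 2, 2, 3, 3, 3, 2]
3=3: mid=7
2<3: swap(4,7), lo=5 mid=8 ⇒ [2, 2, 2, 2, 2, 3, 3, 3]
done. lo=5 hi=7; nums=[2, 2, 2, 2, 2, 3, 3, 3]

[2, 2, 2, 2, 2, 3, 3, 3]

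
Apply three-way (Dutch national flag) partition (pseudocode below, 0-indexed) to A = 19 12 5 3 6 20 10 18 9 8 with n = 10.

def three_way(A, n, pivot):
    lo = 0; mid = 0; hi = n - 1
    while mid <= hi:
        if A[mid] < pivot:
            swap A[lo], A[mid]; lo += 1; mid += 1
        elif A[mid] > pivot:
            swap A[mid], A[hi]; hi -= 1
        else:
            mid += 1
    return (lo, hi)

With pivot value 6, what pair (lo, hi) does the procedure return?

pivot = 6; lo=0, mid=0, hi=9
A[mid]=19>6: swap A[0],A[9]; hi=8 → 8 12 5 3 6 20 10 18 9 19
A[mid]=8>6: swap A[0],A[8]; hi=7 → 9 12 5 3 6 20 10 18 8 19
A[mid]=9>6: swap A[0],A[7]; hi=6 → 18 12 5 3 6 20 10 9 8 19
A[mid]=18>6: swap A[0],A[6]; hi=5 → 10 12 5 3 6 20 18 9 8 19
A[mid]=10>6: swap A[0],A[5]; hi=4 → 20 12 5 3 6 10 18 9 8 19
A[mid]=20>6: swap A[0],A[4]; hi=3 → 6 12 5 3 20 10 18 9 8 19
A[mid]=6=6: mid=1
A[mid]=12>6: swap A[1],A[3]; hi=2 → 6 3 5 12 20 10 18 9 8 19
A[mid]=3<6: swap A[0],A[1]; lo=1,mid=2 → 3 6 5 12 20 10 18 9 8 19
A[mid]=5<6: swap A[1],A[2]; lo=2,mid=3 → 3 5 6 12 20 10 18 9 8 19
end: lo=2, hi=2; A = 3 5 6 12 20 10 18 9 8 19

(2, 2)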